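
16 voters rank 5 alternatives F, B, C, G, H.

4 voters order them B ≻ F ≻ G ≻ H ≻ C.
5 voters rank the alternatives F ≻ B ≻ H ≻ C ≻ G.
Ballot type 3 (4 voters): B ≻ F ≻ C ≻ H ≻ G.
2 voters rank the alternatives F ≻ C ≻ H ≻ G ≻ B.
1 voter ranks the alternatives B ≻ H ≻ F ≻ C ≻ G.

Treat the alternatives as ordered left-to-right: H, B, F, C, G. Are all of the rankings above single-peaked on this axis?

no

Axis positions: H=1, B=2, F=3, C=4, G=5.
Ballot type 1: ranking walks positions 2-3-5-1-4; G is ranked above C even though C lies between G and the peak B on the axis — preferences dip and rise again. Not single-peaked.
Ballot type 2 (peak F at position 3): ranking walks positions 3-2-1-4-5, expanding outward from the peak — single-peaked.
Ballot type 3 (peak B at position 2): ranking walks positions 2-3-4-1-5, expanding outward from the peak — single-peaked.
Ballot type 4: ranking walks positions 3-4-1-5-2; H is ranked above B even though B lies between H and the peak F on the axis — preferences dip and rise again. Not single-peaked.
Ballot type 5 (peak B at position 2): ranking walks positions 2-1-3-4-5, expanding outward from the peak — single-peaked.
Ballot type 1 violates single-peakedness, so the profile is not single-peaked on this axis.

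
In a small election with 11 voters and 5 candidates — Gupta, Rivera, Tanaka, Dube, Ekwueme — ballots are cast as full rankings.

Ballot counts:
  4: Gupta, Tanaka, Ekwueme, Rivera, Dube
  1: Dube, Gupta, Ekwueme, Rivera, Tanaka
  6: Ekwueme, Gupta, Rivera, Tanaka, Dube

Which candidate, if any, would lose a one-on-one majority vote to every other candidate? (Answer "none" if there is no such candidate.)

Dube

Pairwise majorities:
Gupta vs Rivera: Gupta preferred on 4+1+6 = 11 ballots; Gupta wins 11–0.
Gupta vs Tanaka: Gupta wins 11–0.
Gupta vs Dube: 4+6 = 10 for Gupta, 1 for Dube — Gupta by 10–1.
Gupta vs Ekwueme: Ekwueme wins 6–5.
Rivera vs Tanaka: 1+6 = 7 for Rivera, 4 for Tanaka — Rivera by 7–4.
Rivera vs Dube: Rivera, 10–1.
Rivera–Ekwueme: Ekwueme 11–0.
Tanaka–Dube: Tanaka 10–1.
Tanaka vs Ekwueme: 4 for Tanaka, 7 for Ekwueme — Ekwueme by 7–4.
Dube–Ekwueme: Ekwueme 10–1.
Dube is beaten in every head-to-head and is the Condorcet loser.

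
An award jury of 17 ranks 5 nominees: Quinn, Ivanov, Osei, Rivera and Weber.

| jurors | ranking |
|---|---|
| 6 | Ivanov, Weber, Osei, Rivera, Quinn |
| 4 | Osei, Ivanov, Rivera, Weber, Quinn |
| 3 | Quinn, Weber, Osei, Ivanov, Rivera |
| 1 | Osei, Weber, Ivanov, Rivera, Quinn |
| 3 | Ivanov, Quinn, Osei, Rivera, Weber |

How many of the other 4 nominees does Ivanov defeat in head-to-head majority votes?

Ivanov against each rival (17 jurors):
Ivanov vs Quinn: Ivanov wins 14–3.
Ivanov vs Osei: Ivanov is ranked higher on 6+3 = 9 ballots, Osei on 8. Ivanov wins 9–8.
Ivanov vs Rivera: 6+4+3+1+3 = 17 for Ivanov, 0 for Rivera — Ivanov by 17–0.
Ivanov vs Weber: Ivanov is ranked higher on 6+4+3 = 13 ballots, Weber on 4. Ivanov wins 13–4.
Ivanov beats Quinn, Osei, Rivera, Weber — 4 pairwise wins.

4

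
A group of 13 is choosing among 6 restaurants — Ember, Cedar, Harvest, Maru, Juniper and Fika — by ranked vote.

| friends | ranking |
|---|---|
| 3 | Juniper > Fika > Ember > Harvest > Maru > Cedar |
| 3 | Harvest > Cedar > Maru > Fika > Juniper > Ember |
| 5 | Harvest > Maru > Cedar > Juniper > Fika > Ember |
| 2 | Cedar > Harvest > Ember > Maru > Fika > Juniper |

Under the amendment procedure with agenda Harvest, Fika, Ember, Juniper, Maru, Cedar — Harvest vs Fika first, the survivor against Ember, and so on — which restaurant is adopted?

Harvest

Round 1: Harvest vs Fika — 10–3, Harvest advances.
Round 2: Harvest vs Ember — 10–3, Harvest advances.
Round 3: Harvest vs Juniper — 10–3, Harvest advances.
Round 4: Harvest vs Maru — 13–0, Harvest advances.
Round 5: Harvest vs Cedar — 11–2, Harvest advances.
The agenda winner is Harvest.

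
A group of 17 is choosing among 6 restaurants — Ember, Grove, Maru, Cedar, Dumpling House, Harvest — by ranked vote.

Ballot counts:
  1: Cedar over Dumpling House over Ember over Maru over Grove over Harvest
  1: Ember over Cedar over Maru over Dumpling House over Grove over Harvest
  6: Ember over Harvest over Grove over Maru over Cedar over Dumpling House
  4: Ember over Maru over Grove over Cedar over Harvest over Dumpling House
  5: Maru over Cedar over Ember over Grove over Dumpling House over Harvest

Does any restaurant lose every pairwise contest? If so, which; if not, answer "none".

Dumpling House

Head-to-head results (17 friends):
Ember vs Grove: Ember, 17–0.
Ember vs Maru: Ember wins 12–5.
Ember vs Cedar: 1+6+4 = 11 for Ember, 6 for Cedar — Ember by 11–6.
Ember vs Dumpling House: Ember, 16–1.
Ember vs Harvest: Ember preferred on 1+1+6+4+5 = 17 ballots; Ember wins 17–0.
Grove vs Maru: 6 to 11, Maru.
Grove vs Cedar: Grove preferred on 6+4 = 10 ballots; Grove wins 10–7.
Grove–Dumpling House: Grove 15–2.
Grove vs Harvest: Grove is ranked higher on 1+1+4+5 = 11 ballots, Harvest on 6. Grove wins 11–6.
Maru vs Cedar: Maru wins 15–2.
Maru vs Dumpling House: Maru, 16–1.
Maru vs Harvest: Maru, 11–6.
Cedar vs Dumpling House: Cedar is ranked higher on 1+1+6+4+5 = 17 ballots, Dumpling House on 0. Cedar wins 17–0.
Cedar vs Harvest: Cedar wins 11–6.
Dumpling House vs Harvest: 1+1+5 = 7 for Dumpling House, 10 for Harvest — Harvest by 10–7.
Only Dumpling House has no wins; Dumpling House is the Condorcet loser.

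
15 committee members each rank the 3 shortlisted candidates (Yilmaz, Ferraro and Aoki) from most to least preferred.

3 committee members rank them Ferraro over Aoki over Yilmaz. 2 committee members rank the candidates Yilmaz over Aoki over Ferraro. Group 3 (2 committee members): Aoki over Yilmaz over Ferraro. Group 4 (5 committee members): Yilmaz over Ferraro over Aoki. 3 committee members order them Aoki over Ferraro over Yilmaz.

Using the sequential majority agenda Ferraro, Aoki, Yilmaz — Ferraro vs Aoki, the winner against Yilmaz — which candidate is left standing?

Round 1: Ferraro vs Aoki — 8–7, Ferraro advances.
Round 2: Ferraro vs Yilmaz — 6–9, Yilmaz advances.
Yilmaz survives the agenda.

Yilmaz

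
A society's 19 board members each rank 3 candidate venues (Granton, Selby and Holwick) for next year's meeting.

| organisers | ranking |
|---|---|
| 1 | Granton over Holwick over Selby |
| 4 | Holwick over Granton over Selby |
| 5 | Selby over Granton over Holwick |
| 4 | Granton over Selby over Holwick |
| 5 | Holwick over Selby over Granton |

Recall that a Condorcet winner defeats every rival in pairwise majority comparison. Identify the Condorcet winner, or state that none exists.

none

Check each pair by majority over 19 ballots:
Granton vs Selby: 9 to 10, Selby.
Granton vs Holwick: 10 to 9, Granton.
Selby vs Holwick: Selby is ranked higher on 5+4 = 9 ballots, Holwick on 10. Holwick wins 10–9.
Every city loses at least once (Granton loses to Selby; Selby loses to Holwick; Holwick loses to Granton). The majority relation contains the cycle Granton > Holwick > Selby > Granton, so there is no Condorcet winner.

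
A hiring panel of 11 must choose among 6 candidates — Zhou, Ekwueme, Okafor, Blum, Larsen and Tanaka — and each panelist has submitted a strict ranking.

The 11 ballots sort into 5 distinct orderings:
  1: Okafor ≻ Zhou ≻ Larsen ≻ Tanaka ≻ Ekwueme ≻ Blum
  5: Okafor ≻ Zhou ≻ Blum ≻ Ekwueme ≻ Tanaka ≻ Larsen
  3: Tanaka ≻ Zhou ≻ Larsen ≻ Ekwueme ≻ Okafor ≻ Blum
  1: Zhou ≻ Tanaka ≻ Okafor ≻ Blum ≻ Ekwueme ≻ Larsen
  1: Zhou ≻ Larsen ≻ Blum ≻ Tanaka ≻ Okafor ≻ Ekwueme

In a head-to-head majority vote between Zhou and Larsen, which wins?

Ballots ranking Zhou above Larsen: 1 + 5 + 3 + 1 + 1 = 11.
Ballots ranking Larsen above Zhou: 11 − 11 = 0.
Zhou wins the head-to-head 11–0.

Zhou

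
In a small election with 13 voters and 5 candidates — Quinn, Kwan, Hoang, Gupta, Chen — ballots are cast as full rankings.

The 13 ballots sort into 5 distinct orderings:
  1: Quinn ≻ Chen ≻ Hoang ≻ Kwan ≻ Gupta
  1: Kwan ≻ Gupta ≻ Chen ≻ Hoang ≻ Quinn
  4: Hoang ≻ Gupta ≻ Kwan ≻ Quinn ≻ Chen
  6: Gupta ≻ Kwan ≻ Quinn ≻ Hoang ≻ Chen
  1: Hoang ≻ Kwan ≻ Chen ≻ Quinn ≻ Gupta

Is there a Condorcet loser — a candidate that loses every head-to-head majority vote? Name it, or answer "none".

Chen

Head-to-head results (13 voters):
Quinn vs Kwan: Quinn is ranked higher on 1 ballot, Kwan on 12. Kwan wins 12–1.
Quinn vs Hoang: Quinn wins 7–6.
Quinn vs Gupta: Quinn is ranked higher on 1+1 = 2 ballots, Gupta on 11. Gupta wins 11–2.
Quinn vs Chen: 1+4+6 = 11 for Quinn, 2 for Chen — Quinn by 11–2.
Kwan vs Hoang: Kwan, 7–6.
Kwan vs Gupta: Gupta, 10–3.
Kwan–Chen: Kwan 12–1.
Hoang vs Gupta: 1+4+1 = 6 for Hoang, 7 for Gupta — Gupta by 7–6.
Hoang vs Chen: Hoang preferred on 4+6+1 = 11 ballots; Hoang wins 11–2.
Gupta vs Chen: Gupta is ranked higher on 1+4+6 = 11 ballots, Chen on 2. Gupta wins 11–2.
Only Chen has no wins; Chen is the Condorcet loser.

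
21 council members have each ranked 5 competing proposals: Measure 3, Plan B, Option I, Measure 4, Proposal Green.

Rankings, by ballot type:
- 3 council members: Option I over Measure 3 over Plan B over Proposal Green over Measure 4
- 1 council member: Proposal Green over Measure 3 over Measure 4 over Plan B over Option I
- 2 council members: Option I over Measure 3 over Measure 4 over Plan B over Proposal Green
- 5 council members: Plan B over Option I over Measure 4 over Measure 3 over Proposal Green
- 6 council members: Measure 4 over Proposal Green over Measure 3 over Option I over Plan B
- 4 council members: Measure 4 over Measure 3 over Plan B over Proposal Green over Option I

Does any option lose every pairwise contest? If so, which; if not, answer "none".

none

Pairwise majorities:
Measure 3 vs Plan B: 3+1+2+6+4 = 16 for Measure 3, 5 for Plan B — Measure 3 by 16–5.
Measure 3 vs Option I: Measure 3, 11–10.
Measure 3–Measure 4: Measure 4 15–6.
Measure 3 vs Proposal Green: Measure 3 preferred on 3+2+5+4 = 14 ballots; Measure 3 wins 14–7.
Plan B–Option I: Option I 11–10.
Plan B vs Measure 4: Measure 4 wins 13–8.
Plan B vs Proposal Green: Plan B, 14–7.
Option I–Measure 4: Measure 4 11–10.
Option I vs Proposal Green: 3+2+5 = 10 for Option I, 11 for Proposal Green — Proposal Green by 11–10.
Measure 4–Proposal Green: Measure 4 17–4.
No option is winless: Measure 3 beats Plan B; Plan B beats Proposal Green; Option I beats Plan B; Measure 4 beats Measure 3; Proposal Green beats Option I. There is no Condorcet loser.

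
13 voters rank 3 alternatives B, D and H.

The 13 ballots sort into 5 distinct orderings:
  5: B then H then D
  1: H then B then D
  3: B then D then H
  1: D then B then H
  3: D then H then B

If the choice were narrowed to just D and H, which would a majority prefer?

D

Ballots ranking D above H: 3 + 1 + 3 = 7.
Ballots ranking H above D: 13 − 7 = 6.
D wins the head-to-head 7–6.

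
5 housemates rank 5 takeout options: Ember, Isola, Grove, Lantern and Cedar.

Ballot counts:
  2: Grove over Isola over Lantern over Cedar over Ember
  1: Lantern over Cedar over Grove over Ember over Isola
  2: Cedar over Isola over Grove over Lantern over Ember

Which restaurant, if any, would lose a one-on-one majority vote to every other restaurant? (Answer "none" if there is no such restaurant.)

Pairwise majorities:
Ember vs Isola: Isola, 4–1.
Ember vs Grove: Ember is ranked higher on 0 ballots, Grove on 5. Grove wins 5–0.
Ember vs Lantern: Lantern, 5–0.
Ember vs Cedar: 0 to 5, Cedar.
Isola vs Grove: 2 to 3, Grove.
Isola vs Lantern: Isola, 4–1.
Isola vs Cedar: Cedar, 3–2.
Grove vs Lantern: Grove is ranked higher on 2+2 = 4 ballots, Lantern on 1. Grove wins 4–1.
Grove–Cedar: Cedar 3–2.
Lantern vs Cedar: 2+1 = 3 for Lantern, 2 for Cedar — Lantern by 3–2.
Only Ember has no wins; Ember is the Condorcet loser.

Ember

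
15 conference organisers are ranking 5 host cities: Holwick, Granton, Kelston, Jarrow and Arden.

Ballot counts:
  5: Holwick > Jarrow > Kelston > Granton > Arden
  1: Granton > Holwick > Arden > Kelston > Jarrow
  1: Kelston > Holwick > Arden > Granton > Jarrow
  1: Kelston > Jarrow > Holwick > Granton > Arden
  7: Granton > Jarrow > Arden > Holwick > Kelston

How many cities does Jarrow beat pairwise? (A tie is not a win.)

Jarrow against each rival (15 organisers):
Jarrow vs Holwick: 8 to 7, Jarrow.
Jarrow vs Granton: 6 to 9, Granton.
Jarrow vs Kelston: Jarrow wins 12–3.
Jarrow vs Arden: Jarrow wins 13–2.
Jarrow beats Holwick, Kelston, Arden; loses to Granton — 3 pairwise wins.

3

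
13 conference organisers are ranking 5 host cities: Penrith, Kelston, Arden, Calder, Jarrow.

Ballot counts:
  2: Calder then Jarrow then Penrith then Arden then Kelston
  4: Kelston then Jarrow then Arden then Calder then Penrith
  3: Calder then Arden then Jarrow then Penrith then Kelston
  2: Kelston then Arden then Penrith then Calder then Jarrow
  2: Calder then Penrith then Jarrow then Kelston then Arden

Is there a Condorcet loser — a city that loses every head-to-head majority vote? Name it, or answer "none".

Pairwise majorities:
Penrith vs Kelston: Penrith wins 7–6.
Penrith vs Arden: Penrith preferred on 2+2 = 4 ballots; Arden wins 9–4.
Penrith–Calder: Calder 11–2.
Penrith vs Jarrow: 2+2 = 4 for Penrith, 9 for Jarrow — Jarrow by 9–4.
Kelston vs Arden: Kelston is ranked higher on 4+2+2 = 8 ballots, Arden on 5. Kelston wins 8–5.
Kelston vs Calder: Calder wins 7–6.
Kelston vs Jarrow: Kelston preferred on 4+2 = 6 ballots; Jarrow wins 7–6.
Arden vs Calder: Calder wins 7–6.
Arden vs Jarrow: Arden preferred on 3+2 = 5 ballots; Jarrow wins 8–5.
Calder–Jarrow: Calder 9–4.
No city is winless: Penrith beats Kelston; Kelston beats Arden; Arden beats Penrith; Calder beats Penrith; Jarrow beats Penrith. There is no Condorcet loser.

none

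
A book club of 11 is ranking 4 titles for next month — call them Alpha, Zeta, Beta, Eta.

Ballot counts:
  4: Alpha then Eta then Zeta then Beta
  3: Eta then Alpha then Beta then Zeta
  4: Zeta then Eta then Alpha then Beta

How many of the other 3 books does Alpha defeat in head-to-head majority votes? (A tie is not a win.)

2

Alpha against each rival (11 members):
Alpha vs Zeta: Alpha wins 7–4.
Alpha vs Beta: Alpha wins 11–0.
Alpha vs Eta: 4 to 7, Eta.
Alpha beats Zeta, Beta; loses to Eta — 2 pairwise wins.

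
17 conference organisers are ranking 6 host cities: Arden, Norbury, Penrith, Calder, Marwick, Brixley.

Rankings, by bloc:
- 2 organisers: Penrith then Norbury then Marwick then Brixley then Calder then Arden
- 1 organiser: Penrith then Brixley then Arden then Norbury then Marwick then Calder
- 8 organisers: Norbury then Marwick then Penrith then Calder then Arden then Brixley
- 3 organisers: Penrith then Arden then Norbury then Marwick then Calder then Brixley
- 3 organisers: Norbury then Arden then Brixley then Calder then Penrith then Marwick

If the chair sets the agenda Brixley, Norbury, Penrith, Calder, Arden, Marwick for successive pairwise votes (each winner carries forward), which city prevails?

Norbury

Round 1: Brixley vs Norbury — 1–16, Norbury advances.
Round 2: Norbury vs Penrith — 11–6, Norbury advances.
Round 3: Norbury vs Calder — 17–0, Norbury advances.
Round 4: Norbury vs Arden — 13–4, Norbury advances.
Round 5: Norbury vs Marwick — 17–0, Norbury advances.
The agenda winner is Norbury.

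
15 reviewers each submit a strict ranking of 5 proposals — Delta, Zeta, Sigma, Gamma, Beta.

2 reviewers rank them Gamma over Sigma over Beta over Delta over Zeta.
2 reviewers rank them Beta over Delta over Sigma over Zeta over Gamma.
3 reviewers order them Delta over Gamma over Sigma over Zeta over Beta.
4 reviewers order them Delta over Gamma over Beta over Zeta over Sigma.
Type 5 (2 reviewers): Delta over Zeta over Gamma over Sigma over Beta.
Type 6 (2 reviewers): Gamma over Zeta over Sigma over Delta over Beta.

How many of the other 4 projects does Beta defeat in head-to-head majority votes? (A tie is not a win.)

1

Beta against each rival (15 reviewers):
Beta vs Delta: Beta is ranked higher on 2+2 = 4 ballots, Delta on 11. Delta wins 11–4.
Beta vs Zeta: Beta, 8–7.
Beta vs Sigma: Beta preferred on 2+4 = 6 ballots; Sigma wins 9–6.
Beta vs Gamma: Gamma, 13–2.
Beta beats Zeta; loses to Delta, Sigma, Gamma — 1 pairwise win.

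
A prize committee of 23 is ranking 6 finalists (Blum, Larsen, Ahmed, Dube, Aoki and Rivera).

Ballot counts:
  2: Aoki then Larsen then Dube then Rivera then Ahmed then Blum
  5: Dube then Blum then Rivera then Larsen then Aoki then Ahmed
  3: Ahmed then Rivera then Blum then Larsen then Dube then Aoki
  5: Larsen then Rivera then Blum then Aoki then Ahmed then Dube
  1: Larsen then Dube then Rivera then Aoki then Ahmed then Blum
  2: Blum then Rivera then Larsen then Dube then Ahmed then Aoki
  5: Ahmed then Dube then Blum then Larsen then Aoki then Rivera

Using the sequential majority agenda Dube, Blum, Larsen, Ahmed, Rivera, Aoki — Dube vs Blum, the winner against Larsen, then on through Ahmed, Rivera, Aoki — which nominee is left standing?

Larsen

Round 1: Dube vs Blum — 13–10, Dube advances.
Round 2: Dube vs Larsen — 10–13, Larsen advances.
Round 3: Larsen vs Ahmed — 15–8, Larsen advances.
Round 4: Larsen vs Rivera — 13–10, Larsen advances.
Round 5: Larsen vs Aoki — 21–2, Larsen advances.
Larsen survives the agenda.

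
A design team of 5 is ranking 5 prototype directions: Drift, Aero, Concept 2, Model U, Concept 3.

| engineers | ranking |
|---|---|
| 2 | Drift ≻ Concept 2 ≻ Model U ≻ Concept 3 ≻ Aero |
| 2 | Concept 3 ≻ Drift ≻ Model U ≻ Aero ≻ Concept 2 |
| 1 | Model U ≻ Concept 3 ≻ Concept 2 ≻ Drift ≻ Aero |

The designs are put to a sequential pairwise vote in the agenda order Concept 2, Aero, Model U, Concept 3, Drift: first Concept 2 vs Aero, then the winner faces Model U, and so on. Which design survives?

Round 1: Concept 2 vs Aero — 3–2, Concept 2 advances.
Round 2: Concept 2 vs Model U — 2–3, Model U advances.
Round 3: Model U vs Concept 3 — 3–2, Model U advances.
Round 4: Model U vs Drift — 1–4, Drift advances.
Drift survives the agenda.

Drift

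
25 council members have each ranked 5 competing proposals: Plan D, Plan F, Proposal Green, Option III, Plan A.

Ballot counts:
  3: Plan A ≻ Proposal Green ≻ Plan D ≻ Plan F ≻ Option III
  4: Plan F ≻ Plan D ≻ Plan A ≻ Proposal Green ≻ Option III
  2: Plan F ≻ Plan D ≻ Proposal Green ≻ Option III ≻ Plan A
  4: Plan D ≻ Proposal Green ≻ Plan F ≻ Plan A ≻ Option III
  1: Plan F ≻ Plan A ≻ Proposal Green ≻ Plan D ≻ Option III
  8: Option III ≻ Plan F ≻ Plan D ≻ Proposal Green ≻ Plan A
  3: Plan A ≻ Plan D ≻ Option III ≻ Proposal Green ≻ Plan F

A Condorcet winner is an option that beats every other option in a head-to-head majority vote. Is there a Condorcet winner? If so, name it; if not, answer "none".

Plan F

Head-to-head results (25 council members):
Plan D–Plan F: Plan F 15–10.
Plan D–Proposal Green: Plan D 21–4.
Plan D vs Option III: Plan D, 17–8.
Plan D vs Plan A: Plan D, 18–7.
Plan F vs Proposal Green: Plan F, 15–10.
Plan F vs Option III: Plan F, 14–11.
Plan F–Plan A: Plan F 19–6.
Proposal Green vs Option III: Proposal Green, 14–11.
Proposal Green vs Plan A: Proposal Green wins 14–11.
Option III–Plan A: Plan A 15–10.
Plan F wins every pairwise contest, so Plan F is the Condorcet winner.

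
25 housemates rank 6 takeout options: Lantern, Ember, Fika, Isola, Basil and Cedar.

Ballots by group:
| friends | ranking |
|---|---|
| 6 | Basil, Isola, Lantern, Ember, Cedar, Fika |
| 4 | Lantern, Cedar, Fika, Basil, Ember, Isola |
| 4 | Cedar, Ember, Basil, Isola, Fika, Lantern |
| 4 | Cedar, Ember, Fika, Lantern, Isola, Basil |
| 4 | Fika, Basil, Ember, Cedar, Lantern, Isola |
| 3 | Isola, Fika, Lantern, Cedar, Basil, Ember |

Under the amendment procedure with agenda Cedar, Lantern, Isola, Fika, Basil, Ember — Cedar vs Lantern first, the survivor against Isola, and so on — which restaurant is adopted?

Basil

Round 1: Cedar vs Lantern — 12–13, Lantern advances.
Round 2: Lantern vs Isola — 12–13, Isola advances.
Round 3: Isola vs Fika — 13–12, Isola advances.
Round 4: Isola vs Basil — 7–18, Basil advances.
Round 5: Basil vs Ember — 17–8, Basil advances.
The agenda winner is Basil.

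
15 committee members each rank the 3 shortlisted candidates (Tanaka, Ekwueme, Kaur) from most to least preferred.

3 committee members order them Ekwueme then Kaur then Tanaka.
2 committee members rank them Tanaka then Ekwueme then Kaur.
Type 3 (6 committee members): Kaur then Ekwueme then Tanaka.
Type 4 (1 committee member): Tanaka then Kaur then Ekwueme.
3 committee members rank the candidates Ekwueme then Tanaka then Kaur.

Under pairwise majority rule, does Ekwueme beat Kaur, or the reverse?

Ekwueme

Ballots ranking Ekwueme above Kaur: 3 + 2 + 3 = 8.
Ballots ranking Kaur above Ekwueme: 15 − 8 = 7.
Ekwueme wins the head-to-head 8–7.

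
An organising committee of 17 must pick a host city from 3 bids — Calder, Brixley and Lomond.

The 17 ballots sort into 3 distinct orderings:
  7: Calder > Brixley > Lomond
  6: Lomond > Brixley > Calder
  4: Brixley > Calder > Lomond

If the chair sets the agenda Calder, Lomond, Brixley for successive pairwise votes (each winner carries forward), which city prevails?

Round 1: Calder vs Lomond — 11–6, Calder advances.
Round 2: Calder vs Brixley — 7–10, Brixley advances.
Brixley survives the agenda.

Brixley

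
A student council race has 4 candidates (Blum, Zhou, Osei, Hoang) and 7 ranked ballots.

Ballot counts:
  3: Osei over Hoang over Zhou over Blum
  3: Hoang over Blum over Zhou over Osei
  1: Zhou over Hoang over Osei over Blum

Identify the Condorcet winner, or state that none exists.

Pairwise majorities:
Blum vs Zhou: 3 for Blum, 4 for Zhou — Zhou by 4–3.
Blum vs Osei: Blum is ranked higher on 3 ballots, Osei on 4. Osei wins 4–3.
Blum vs Hoang: Hoang wins 7–0.
Zhou vs Osei: Zhou wins 4–3.
Zhou vs Hoang: Hoang, 6–1.
Osei vs Hoang: 3 to 4, Hoang.
Hoang defeats every rival head-to-head and is the Condorcet winner.

Hoang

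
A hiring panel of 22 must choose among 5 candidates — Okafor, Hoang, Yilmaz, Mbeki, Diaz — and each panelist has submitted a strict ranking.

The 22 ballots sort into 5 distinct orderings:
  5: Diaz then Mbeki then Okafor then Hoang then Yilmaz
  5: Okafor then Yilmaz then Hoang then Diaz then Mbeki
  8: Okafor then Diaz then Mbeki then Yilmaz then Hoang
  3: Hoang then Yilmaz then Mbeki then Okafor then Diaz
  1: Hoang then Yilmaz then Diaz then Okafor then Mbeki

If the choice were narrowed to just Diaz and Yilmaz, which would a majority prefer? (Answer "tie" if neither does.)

Diaz

Ballots ranking Diaz above Yilmaz: 5 + 8 = 13.
Ballots ranking Yilmaz above Diaz: 22 − 13 = 9.
Diaz wins the head-to-head 13–9.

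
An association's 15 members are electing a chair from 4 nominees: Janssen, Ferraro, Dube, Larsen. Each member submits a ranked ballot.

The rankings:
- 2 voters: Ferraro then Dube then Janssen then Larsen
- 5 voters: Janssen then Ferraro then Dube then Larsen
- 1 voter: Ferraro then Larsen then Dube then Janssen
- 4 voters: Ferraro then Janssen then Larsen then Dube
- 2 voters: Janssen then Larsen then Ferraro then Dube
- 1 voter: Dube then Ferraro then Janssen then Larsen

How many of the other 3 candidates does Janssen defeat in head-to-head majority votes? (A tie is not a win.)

2

Janssen against each rival (15 voters):
Janssen vs Ferraro: Janssen is ranked higher on 5+2 = 7 ballots, Ferraro on 8. Ferraro wins 8–7.
Janssen vs Dube: Janssen, 11–4.
Janssen vs Larsen: Janssen is ranked higher on 2+5+4+2+1 = 14 ballots, Larsen on 1. Janssen wins 14–1.
Janssen beats Dube, Larsen; loses to Ferraro — 2 pairwise wins.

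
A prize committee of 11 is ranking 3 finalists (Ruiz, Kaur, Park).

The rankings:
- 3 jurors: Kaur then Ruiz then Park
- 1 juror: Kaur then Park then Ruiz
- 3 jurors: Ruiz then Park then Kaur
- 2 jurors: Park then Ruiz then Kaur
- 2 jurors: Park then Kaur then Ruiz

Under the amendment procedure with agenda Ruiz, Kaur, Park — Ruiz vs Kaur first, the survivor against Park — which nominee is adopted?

Round 1: Ruiz vs Kaur — 5–6, Kaur advances.
Round 2: Kaur vs Park — 4–7, Park advances.
Park survives the agenda.

Park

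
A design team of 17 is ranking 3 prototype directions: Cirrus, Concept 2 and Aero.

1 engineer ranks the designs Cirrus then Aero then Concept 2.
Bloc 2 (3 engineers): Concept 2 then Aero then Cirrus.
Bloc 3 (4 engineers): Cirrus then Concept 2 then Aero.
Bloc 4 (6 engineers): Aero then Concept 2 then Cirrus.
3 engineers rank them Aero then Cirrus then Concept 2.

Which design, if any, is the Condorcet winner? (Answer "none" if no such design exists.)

Check each pair by majority over 17 ballots:
Cirrus vs Concept 2: Concept 2 wins 9–8.
Cirrus vs Aero: Aero, 12–5.
Concept 2 vs Aero: Aero, 10–7.
Aero wins every pairwise contest, so Aero is the Condorcet winner.

Aero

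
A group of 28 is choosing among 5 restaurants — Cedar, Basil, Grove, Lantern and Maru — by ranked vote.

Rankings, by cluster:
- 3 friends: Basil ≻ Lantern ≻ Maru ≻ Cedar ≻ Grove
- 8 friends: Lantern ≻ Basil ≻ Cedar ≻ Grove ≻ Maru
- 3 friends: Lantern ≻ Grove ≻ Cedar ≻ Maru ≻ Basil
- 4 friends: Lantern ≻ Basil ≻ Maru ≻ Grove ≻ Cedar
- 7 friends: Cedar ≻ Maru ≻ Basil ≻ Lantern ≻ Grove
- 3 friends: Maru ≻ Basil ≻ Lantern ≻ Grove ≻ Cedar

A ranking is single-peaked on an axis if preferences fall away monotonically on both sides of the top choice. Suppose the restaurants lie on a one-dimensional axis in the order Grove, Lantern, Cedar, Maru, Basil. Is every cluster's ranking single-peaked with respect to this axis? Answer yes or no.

Axis positions: Grove=1, Lantern=2, Cedar=3, Maru=4, Basil=5.
Cluster 1: ranking walks positions 5-2-4-3-1; Lantern is ranked above Maru even though Maru lies between Lantern and the peak Basil on the axis — preferences dip and rise again. Not single-peaked.
Cluster 2: ranking walks positions 2-5-3-1-4; Basil is ranked above Cedar even though Cedar lies between Basil and the peak Lantern on the axis — preferences dip and rise again. Not single-peaked.
Cluster 3 (peak Lantern at position 2): ranking walks positions 2-1-3-4-5, expanding outward from the peak — single-peaked.
Cluster 4: ranking walks positions 2-5-4-1-3; Basil is ranked above Cedar even though Cedar lies between Basil and the peak Lantern on the axis — preferences dip and rise again. Not single-peaked.
Cluster 5 (peak Cedar at position 3): ranking walks positions 3-4-5-2-1, expanding outward from the peak — single-peaked.
Cluster 6: ranking walks positions 4-5-2-1-3; Lantern is ranked above Cedar even though Cedar lies between Lantern and the peak Maru on the axis — preferences dip and rise again. Not single-peaked.
Cluster 1 violates single-peakedness, so the profile is not single-peaked on this axis.

no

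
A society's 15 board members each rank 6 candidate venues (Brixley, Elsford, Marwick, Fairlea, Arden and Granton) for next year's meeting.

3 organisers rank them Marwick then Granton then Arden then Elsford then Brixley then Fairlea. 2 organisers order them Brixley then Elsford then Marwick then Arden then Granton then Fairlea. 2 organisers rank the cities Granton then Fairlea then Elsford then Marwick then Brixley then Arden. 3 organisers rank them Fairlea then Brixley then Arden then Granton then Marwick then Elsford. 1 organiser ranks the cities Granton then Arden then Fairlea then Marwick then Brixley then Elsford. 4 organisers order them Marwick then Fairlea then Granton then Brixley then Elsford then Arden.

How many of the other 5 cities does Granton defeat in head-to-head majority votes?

Granton against each rival (15 organisers):
Granton vs Brixley: Granton is ranked higher on 3+2+1+4 = 10 ballots, Brixley on 5. Granton wins 10–5.
Granton vs Elsford: 3+2+3+1+4 = 13 for Granton, 2 for Elsford — Granton by 13–2.
Granton vs Marwick: Marwick wins 9–6.
Granton vs Fairlea: Granton, 8–7.
Granton vs Arden: 10 to 5, Granton.
Granton beats Brixley, Elsford, Fairlea, Arden; loses to Marwick — 4 pairwise wins.

4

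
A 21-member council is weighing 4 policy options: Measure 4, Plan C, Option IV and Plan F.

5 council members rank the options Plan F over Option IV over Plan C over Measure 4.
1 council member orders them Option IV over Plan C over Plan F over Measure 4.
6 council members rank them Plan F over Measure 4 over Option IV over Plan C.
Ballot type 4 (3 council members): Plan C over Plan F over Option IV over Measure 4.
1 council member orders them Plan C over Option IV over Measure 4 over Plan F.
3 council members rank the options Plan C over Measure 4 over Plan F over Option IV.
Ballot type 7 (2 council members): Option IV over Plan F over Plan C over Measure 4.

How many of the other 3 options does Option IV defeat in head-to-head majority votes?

2

Option IV against each rival (21 council members):
Option IV vs Measure 4: 12 to 9, Option IV.
Option IV–Plan C: Option IV 14–7.
Option IV vs Plan F: Plan F, 17–4.
Option IV beats Measure 4, Plan C; loses to Plan F — 2 pairwise wins.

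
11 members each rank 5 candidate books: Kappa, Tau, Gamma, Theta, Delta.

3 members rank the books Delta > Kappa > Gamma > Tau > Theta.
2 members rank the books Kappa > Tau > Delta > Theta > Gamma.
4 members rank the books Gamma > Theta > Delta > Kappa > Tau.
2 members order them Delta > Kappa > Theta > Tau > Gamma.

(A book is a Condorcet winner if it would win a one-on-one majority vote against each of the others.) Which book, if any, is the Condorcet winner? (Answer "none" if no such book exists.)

Delta

Pairwise majorities:
Kappa vs Tau: 3+2+4+2 = 11 for Kappa, 0 for Tau — Kappa by 11–0.
Kappa vs Gamma: Kappa is ranked higher on 3+2+2 = 7 ballots, Gamma on 4. Kappa wins 7–4.
Kappa vs Theta: Kappa is ranked higher on 3+2+2 = 7 ballots, Theta on 4. Kappa wins 7–4.
Kappa vs Delta: Kappa is ranked higher on 2 ballots, Delta on 9. Delta wins 9–2.
Tau vs Gamma: 4 to 7, Gamma.
Tau vs Theta: Tau is ranked higher on 3+2 = 5 ballots, Theta on 6. Theta wins 6–5.
Tau vs Delta: 2 to 9, Delta.
Gamma vs Theta: 7 to 4, Gamma.
Gamma vs Delta: Gamma preferred on 4 ballots; Delta wins 7–4.
Theta vs Delta: Theta preferred on 4 ballots; Delta wins 7–4.
Delta wins every pairwise contest, so Delta is the Condorcet winner.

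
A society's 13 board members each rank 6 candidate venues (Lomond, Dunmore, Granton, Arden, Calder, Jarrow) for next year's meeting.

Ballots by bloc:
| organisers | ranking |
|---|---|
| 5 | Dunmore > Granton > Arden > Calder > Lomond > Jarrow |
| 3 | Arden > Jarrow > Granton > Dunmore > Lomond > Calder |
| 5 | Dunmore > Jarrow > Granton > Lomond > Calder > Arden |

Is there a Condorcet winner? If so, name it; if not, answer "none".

Dunmore

Check each pair by majority over 13 ballots:
Lomond vs Dunmore: 0 for Lomond, 13 for Dunmore — Dunmore by 13–0.
Lomond–Granton: Granton 13–0.
Lomond–Arden: Arden 8–5.
Lomond vs Calder: 8 to 5, Lomond.
Lomond vs Jarrow: 5 for Lomond, 8 for Jarrow — Jarrow by 8–5.
Dunmore–Granton: Dunmore 10–3.
Dunmore vs Arden: Dunmore wins 10–3.
Dunmore–Calder: Dunmore 13–0.
Dunmore–Jarrow: Dunmore 10–3.
Granton vs Arden: 5+5 = 10 for Granton, 3 for Arden — Granton by 10–3.
Granton vs Calder: Granton is ranked higher on 5+3+5 = 13 ballots, Calder on 0. Granton wins 13–0.
Granton vs Jarrow: Granton is ranked higher on 5 ballots, Jarrow on 8. Jarrow wins 8–5.
Arden–Calder: Arden 8–5.
Arden vs Jarrow: Arden is ranked higher on 5+3 = 8 ballots, Jarrow on 5. Arden wins 8–5.
Calder vs Jarrow: 5 for Calder, 8 for Jarrow — Jarrow by 8–5.
Dunmore wins every pairwise contest, so Dunmore is the Condorcet winner.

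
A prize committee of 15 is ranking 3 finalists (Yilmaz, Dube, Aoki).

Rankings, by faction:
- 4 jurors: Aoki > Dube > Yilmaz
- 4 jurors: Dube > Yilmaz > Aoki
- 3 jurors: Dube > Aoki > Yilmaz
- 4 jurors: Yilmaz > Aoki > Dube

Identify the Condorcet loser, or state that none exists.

Pairwise majorities:
Yilmaz vs Dube: Yilmaz is ranked higher on 4 ballots, Dube on 11. Dube wins 11–4.
Yilmaz vs Aoki: Yilmaz, 8–7.
Dube–Aoki: Aoki 8–7.
Every nominee wins at least one matchup (Yilmaz beats Aoki; Dube beats Yilmaz; Aoki beats Dube), so there is no Condorcet loser.

none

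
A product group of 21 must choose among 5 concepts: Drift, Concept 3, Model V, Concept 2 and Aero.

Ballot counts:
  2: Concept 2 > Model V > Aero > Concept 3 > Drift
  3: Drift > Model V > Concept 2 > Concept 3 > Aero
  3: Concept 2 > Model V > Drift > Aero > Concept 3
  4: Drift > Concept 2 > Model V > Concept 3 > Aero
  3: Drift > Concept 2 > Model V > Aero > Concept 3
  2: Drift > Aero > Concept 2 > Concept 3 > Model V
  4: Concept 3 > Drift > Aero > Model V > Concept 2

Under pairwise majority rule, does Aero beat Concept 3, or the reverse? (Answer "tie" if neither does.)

Concept 3

Ballots ranking Aero above Concept 3: 2 + 3 + 3 + 2 = 10.
Ballots ranking Concept 3 above Aero: 21 − 10 = 11.
Concept 3 wins the head-to-head 11–10.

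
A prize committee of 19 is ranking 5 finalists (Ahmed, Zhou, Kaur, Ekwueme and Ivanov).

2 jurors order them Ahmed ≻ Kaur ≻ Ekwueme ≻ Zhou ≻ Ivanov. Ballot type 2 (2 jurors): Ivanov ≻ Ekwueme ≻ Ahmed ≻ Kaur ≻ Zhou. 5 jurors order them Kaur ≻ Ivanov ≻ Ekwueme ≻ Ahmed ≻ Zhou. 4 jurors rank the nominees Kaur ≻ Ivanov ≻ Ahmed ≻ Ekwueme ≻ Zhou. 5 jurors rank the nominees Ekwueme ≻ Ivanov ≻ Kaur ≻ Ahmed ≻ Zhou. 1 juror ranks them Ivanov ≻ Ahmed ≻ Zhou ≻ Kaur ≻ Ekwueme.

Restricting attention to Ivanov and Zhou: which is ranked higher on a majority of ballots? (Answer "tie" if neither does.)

Ivanov

Ballots ranking Ivanov above Zhou: 2 + 5 + 4 + 5 + 1 = 17.
Ballots ranking Zhou above Ivanov: 19 − 17 = 2.
Ivanov wins the head-to-head 17–2.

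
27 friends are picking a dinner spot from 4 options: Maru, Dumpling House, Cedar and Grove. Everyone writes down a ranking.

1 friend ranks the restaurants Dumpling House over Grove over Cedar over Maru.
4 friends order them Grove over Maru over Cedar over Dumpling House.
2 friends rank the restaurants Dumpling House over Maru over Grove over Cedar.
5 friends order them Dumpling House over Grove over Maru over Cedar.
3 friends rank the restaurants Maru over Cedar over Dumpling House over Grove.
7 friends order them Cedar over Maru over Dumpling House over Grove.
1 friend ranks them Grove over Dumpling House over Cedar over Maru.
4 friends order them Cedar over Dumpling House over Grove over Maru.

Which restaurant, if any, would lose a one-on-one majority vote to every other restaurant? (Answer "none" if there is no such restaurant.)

none

Pairwise majorities:
Maru vs Dumpling House: Maru preferred on 4+3+7 = 14 ballots; Maru wins 14–13.
Maru vs Cedar: 4+2+5+3 = 14 for Maru, 13 for Cedar — Maru by 14–13.
Maru vs Grove: Maru preferred on 2+3+7 = 12 ballots; Grove wins 15–12.
Dumpling House vs Cedar: Cedar wins 18–9.
Dumpling House–Grove: Dumpling House 22–5.
Cedar–Grove: Cedar 14–13.
Each restaurant has at least one pairwise win (Maru beats Dumpling House; Dumpling House beats Grove; Cedar beats Dumpling House; Grove beats Maru) — no Condorcet loser.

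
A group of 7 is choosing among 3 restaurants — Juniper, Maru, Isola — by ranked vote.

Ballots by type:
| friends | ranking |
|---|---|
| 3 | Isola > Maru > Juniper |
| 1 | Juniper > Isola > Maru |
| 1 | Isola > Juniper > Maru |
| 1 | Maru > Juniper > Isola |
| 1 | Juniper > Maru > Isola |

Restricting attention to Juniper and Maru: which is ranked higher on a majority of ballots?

Maru

Ballots ranking Juniper above Maru: 1 + 1 + 1 = 3.
Ballots ranking Maru above Juniper: 7 − 3 = 4.
Maru wins the head-to-head 4–3.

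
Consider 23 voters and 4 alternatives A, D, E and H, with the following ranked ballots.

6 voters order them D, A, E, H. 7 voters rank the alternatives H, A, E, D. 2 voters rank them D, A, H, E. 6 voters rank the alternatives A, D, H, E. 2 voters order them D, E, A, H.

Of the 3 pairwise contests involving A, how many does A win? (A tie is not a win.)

3

A against each rival (23 voters):
A–D: A 13–10.
A vs E: A, 21–2.
A vs H: 6+2+6+2 = 16 for A, 7 for H — A by 16–7.
A beats D, E, H — 3 pairwise wins.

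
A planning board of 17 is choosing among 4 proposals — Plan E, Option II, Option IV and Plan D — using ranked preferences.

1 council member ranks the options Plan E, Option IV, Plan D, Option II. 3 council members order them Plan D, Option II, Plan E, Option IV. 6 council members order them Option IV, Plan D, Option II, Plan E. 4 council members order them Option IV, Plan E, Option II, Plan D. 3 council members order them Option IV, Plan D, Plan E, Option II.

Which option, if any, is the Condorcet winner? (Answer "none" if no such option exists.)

Pairwise majorities:
Plan E vs Option II: Plan E is ranked higher on 1+4+3 = 8 ballots, Option II on 9. Option II wins 9–8.
Plan E vs Option IV: Plan E is ranked higher on 1+3 = 4 ballots, Option IV on 13. Option IV wins 13–4.
Plan E vs Plan D: 1+4 = 5 for Plan E, 12 for Plan D — Plan D by 12–5.
Option II vs Option IV: 3 for Option II, 14 for Option IV — Option IV by 14–3.
Option II vs Plan D: Option II is ranked higher on 4 ballots, Plan D on 13. Plan D wins 13–4.
Option IV vs Plan D: 14 to 3, Option IV.
Option IV wins every pairwise contest, so Option IV is the Condorcet winner.

Option IV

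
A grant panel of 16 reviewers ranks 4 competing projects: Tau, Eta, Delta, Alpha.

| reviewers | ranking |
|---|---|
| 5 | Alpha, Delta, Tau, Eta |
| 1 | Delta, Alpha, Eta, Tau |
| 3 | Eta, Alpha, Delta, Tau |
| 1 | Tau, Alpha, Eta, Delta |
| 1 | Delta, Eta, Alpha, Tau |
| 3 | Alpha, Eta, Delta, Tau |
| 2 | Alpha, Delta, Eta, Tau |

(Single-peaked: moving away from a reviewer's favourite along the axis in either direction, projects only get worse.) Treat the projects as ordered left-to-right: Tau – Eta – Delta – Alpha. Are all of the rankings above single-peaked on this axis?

Axis positions: Tau=1, Eta=2, Delta=3, Alpha=4.
Type 1: ranking walks positions 4-3-1-2; Tau is ranked above Eta even though Eta lies between Tau and the peak Alpha on the axis — preferences dip and rise again. Not single-peaked.
Type 2 (peak Delta at position 3): ranking walks positions 3-4-2-1, expanding outward from the peak — single-peaked.
Type 3: ranking walks positions 2-4-3-1; Alpha is ranked above Delta even though Delta lies between Alpha and the peak Eta on the axis — preferences dip and rise again. Not single-peaked.
Type 4: ranking walks positions 1-4-2-3; Alpha is ranked above Eta even though Eta lies between Alpha and the peak Tau on the axis — preferences dip and rise again. Not single-peaked.
Type 5 (peak Delta at position 3): ranking walks positions 3-2-4-1, expanding outward from the peak — single-peaked.
Type 6: ranking walks positions 4-2-3-1; Eta is ranked above Delta even though Delta lies between Eta and the peak Alpha on the axis — preferences dip and rise again. Not single-peaked.
Type 7 (peak Alpha at position 4): ranking walks positions 4-3-2-1, expanding outward from the peak — single-peaked.
Type 1 violates single-peakedness, so the profile is not single-peaked on this axis.

no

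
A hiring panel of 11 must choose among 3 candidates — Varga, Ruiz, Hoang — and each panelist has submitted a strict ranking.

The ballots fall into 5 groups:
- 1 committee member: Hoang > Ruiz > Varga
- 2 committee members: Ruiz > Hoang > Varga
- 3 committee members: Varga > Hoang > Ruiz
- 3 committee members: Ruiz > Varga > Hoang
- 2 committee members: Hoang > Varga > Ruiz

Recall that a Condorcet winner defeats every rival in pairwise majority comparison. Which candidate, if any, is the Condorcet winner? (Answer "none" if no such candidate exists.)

Check each pair by majority over 11 ballots:
Varga vs Ruiz: Ruiz, 6–5.
Varga vs Hoang: Varga wins 6–5.
Ruiz vs Hoang: Hoang wins 6–5.
Every candidate loses at least once (Varga loses to Ruiz; Ruiz loses to Hoang; Hoang loses to Varga). The majority relation contains the cycle Varga beats Hoang beats Ruiz beats Varga, so there is no Condorcet winner.

none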